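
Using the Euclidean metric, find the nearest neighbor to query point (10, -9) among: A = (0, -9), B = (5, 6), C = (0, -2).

Distances: d(A) = 10, d(B) ≈ 15.8114, d(C) ≈ 12.2066. Nearest: A = (0, -9) with distance 10.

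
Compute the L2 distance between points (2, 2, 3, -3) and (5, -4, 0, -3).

(Σ|x_i - y_i|^2)^(1/2) = (|2 - 5|^2 + |2 - (-4)|^2 + |3 - 0|^2 + |-3 - (-3)|^2)^(1/2)
= (3^2 + 6^2 + 3^2 + 0^2)^(1/2) = (9 + 36 + 9 + 0)^(1/2) = (54)^(1/2) ≈ 7.3485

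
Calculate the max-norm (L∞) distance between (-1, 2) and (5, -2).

max(|x_i - y_i|) = max(|-1 - 5|, |2 - (-2)|) = max(6, 4) = 6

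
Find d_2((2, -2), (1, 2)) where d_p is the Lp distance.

(Σ|x_i - y_i|^2)^(1/2) = (|2 - 1|^2 + |-2 - 2|^2)^(1/2)
= (1^2 + 4^2)^(1/2) = (1 + 16)^(1/2) = (17)^(1/2) ≈ 4.1231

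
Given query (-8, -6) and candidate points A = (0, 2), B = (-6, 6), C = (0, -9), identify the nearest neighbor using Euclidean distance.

Distances: d(A) ≈ 11.3137, d(B) ≈ 12.1655, d(C) ≈ 8.544. Nearest: C = (0, -9) with distance 8.544.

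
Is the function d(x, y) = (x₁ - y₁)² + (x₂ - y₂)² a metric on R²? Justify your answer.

No. The squared Euclidean distance fails the triangle inequality. Counterexample: x = (0, 0), y = (5, 2), z = (10, 4). d(x,z) = 10² + 4² = 116, but d(x,y) + d(y,z) = (5² + 2²) + (5² + 2²) = 29 + 29 = 58. Since 116 > 58, the triangle inequality is violated. (Note: √d, the ordinary Euclidean distance, IS a metric.)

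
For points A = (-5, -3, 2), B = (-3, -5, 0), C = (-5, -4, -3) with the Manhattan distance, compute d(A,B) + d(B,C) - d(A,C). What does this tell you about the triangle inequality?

d(A,B) = 2 + 2 + 2 = 6, d(B,C) = 2 + 1 + 3 = 6, d(A,C) = 0 + 1 + 5 = 6.
d(A,B) + d(B,C) - d(A,C) = 6 + 6 - 6 = 12 - 6 = 6. This is ≥ 0, so the triangle inequality holds for these points.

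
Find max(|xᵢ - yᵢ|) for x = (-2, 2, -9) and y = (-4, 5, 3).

max(|x_i - y_i|) = max(|-2 - (-4)|, |2 - 5|, |-9 - 3|) = max(2, 3, 12) = 12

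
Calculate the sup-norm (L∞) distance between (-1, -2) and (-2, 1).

max(|x_i - y_i|) = max(|-1 - (-2)|, |-2 - 1|) = max(1, 3) = 3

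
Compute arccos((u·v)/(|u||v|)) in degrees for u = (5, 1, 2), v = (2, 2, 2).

With u = (5, 1, 2), v = (2, 2, 2):
u·v = 5·2 + 1·2 + 2·2 = 10 + 2 + 4 = 16.
|u| = √(5² + 1² + 2²) = √30, |v| = √(2² + 2² + 2²) = √12, so |u||v| = √(30·12) = √360.
cos θ = (u·v)/(|u||v|) = 16/√360 ≈ 0.843274
θ = arccos(0.843274) ≈ 32.51°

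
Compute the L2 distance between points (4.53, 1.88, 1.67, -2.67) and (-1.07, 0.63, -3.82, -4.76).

(Σ|x_i - y_i|^2)^(1/2) = (|4.53 - (-1.07)|^2 + |1.88 - 0.63|^2 + |1.67 - (-3.82)|^2 + |-2.67 - (-4.76)|^2)^(1/2)
= (5.6^2 + 1.25^2 + 5.49^2 + 2.09^2)^(1/2) = (31.36 + 1.5625 + 30.1401 + 4.3681)^(1/2) = (67.4307)^(1/2) ≈ 8.2116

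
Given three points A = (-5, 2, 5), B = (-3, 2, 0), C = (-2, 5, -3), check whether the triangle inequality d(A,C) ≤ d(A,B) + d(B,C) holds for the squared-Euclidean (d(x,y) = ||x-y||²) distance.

d(A,B) = 2² + 0² + 5² = 29, d(B,C) = 1² + 3² + 3² = 19, d(A,C) = 3² + 3² + 8² = 82.
d(A,C) = 82 > 29 + 19 = 48. Triangle inequality is VIOLATED. (Squared-Euclidean is not a metric — this is a counterexample.)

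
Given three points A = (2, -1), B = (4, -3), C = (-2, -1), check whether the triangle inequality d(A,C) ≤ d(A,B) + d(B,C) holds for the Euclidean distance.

d(A,B) = √(2² + 2²) = √8 ≈ 2.8284, d(B,C) = √(6² + 2²) = √40 ≈ 6.3246, d(A,C) = √(4² + 0²) = √16 = 4.
d(A,C) = 4 ≤ 2.8284 + 6.3246 = 9.153. Triangle inequality is satisfied.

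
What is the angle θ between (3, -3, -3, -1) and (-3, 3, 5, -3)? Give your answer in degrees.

With u = (3, -3, -3, -1), v = (-3, 3, 5, -3):
u·v = 3·(-3) + (-3)·3 + (-3)·5 + (-1)·(-3) = (-9) + (-9) + (-15) + 3 = -30.
|u| = √(3² + (-3)² + (-3)² + (-1)²) = √28, |v| = √((-3)² + 3² + 5² + (-3)²) = √52, so |u||v| = √(28·52) = √1456.
cos θ = (u·v)/(|u||v|) = -30/√1456 ≈ -0.786214
θ = arccos(-0.786214) ≈ 141.83°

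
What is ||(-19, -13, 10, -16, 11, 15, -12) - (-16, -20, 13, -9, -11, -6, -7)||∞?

max(|x_i - y_i|) = max(|-19 - (-16)|, |-13 - (-20)|, |10 - 13|, |-16 - (-9)|, |11 - (-11)|, |15 - (-6)|, |-12 - (-7)|) = max(3, 7, 3, 7, 22, 21, 5) = 22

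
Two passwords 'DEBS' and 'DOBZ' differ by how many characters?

Differing positions: 2, 4. Hamming distance = 2.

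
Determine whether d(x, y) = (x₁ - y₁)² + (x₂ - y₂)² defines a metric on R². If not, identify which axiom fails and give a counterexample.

No. The squared Euclidean distance fails the triangle inequality. Counterexample: x = (0, 0), y = (3, 2), z = (6, 4). d(x,z) = 6² + 4² = 52, but d(x,y) + d(y,z) = (3² + 2²) + (3² + 2²) = 13 + 13 = 26. Since 52 > 26, the triangle inequality is violated. (Note: √d, the ordinary Euclidean distance, IS a metric.)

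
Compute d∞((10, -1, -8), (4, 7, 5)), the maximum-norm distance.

max(|x_i - y_i|) = max(|10 - 4|, |-1 - 7|, |-8 - 5|) = max(6, 8, 13) = 13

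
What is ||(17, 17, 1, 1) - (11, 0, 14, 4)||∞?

max(|x_i - y_i|) = max(|17 - 11|, |17 - 0|, |1 - 14|, |1 - 4|) = max(6, 17, 13, 3) = 17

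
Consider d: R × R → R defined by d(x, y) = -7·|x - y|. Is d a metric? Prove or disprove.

No. With c = -7 < 0, d fails non-negativity: d(3, 10) = -7·|3 - 10| = -7·7 = -49 < 0.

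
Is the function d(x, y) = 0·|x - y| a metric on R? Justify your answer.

No. With c = 0, d(x,y) = 0 for all x, y. This fails identity of indiscernibles: d(7, 10) = 0 but 7 ≠ 10.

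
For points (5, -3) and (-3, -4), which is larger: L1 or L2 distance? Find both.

L1 = |5 - (-3)| + |-3 - (-4)| = 8 + 1 = 9
L2 = √(8² + 1²) = √65 ≈ 8.0623
L1 ≥ L2 always (equality iff movement is along one axis); L1 > L2 here.
Ratio L1/L2 = 9/√65 ≈ 1.1163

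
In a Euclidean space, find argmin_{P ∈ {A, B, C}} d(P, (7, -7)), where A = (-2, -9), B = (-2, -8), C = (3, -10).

Distances: d(A) ≈ 9.2195, d(B) ≈ 9.0554, d(C) = 5. Nearest: C = (3, -10) with distance 5.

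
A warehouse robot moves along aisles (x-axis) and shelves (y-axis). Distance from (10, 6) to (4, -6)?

Σ|x_i - y_i| = |10 - 4| + |6 - (-6)| = 6 + 12 = 18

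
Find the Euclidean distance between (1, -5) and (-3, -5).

√(Σ(x_i - y_i)²) = √((1 - (-3))² + (-5 - (-5))²)
= √(4² + 0²) = √(16 + 0) = √16 = 4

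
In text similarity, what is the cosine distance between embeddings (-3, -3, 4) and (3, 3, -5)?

With u = (-3, -3, 4), v = (3, 3, -5):
u·v = (-3)·3 + (-3)·3 + 4·(-5) = (-9) + (-9) + (-20) = -38.
|u| = √((-3)² + (-3)² + 4²) = √34, |v| = √(3² + 3² + (-5)²) = √43, so |u||v| = √(34·43) = √1462.
cos θ = (u·v)/(|u||v|) = -38/√1462 ≈ -0.9938
Cosine distance = 1 - cos θ ≈ 1 - (-0.9938) = 1.9938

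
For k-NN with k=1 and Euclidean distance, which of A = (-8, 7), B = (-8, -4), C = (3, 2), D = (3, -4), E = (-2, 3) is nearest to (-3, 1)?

Distances: d(A) ≈ 7.8102, d(B) ≈ 7.0711, d(C) ≈ 6.0828, d(D) ≈ 7.8102, d(E) ≈ 2.2361. Nearest: E = (-2, 3) with distance 2.2361.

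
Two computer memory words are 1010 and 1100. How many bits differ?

Differing positions: 2, 3. Hamming distance = 2.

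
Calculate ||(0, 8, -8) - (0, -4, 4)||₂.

√(Σ(x_i - y_i)²) = √((0 - 0)² + (8 - (-4))² + (-8 - 4)²)
= √(0² + 12² + (-12)²) = √(0 + 144 + 144) = √288 ≈ 16.9706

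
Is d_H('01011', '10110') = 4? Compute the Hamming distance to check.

Differing positions: 1, 2, 3, 5. Hamming distance = 4, so the claim is true.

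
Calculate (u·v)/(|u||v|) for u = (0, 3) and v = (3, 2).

With u = (0, 3), v = (3, 2):
u·v = 0·3 + 3·2 = 0 + 6 = 6.
|u| = √(0² + 3²) = √9, |v| = √(3² + 2²) = √13, so |u||v| = √(9·13) = √117.
cos θ = (u·v)/(|u||v|) = 6/√117 ≈ 0.5547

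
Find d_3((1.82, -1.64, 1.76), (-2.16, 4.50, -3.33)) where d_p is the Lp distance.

(Σ|x_i - y_i|^3)^(1/3) = (|1.82 - (-2.16)|^3 + |-1.64 - 4.5|^3 + |1.76 - (-3.33)|^3)^(1/3)
= (3.98^3 + 6.14^3 + 5.09^3)^(1/3) ≈ (63.0448 + 231.4755 + 131.8722)^(1/3) = (426.3925)^(1/3) ≈ 7.5267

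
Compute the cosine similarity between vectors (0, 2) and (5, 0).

With u = (0, 2), v = (5, 0):
u·v = 0·5 + 2·0 = 0 + 0 = 0.
|u| = √(0² + 2²) = √4, |v| = √(5² + 0²) = √25, so |u||v| = √(4·25) = √100 = 10.
cos θ = (u·v)/(|u||v|) = 0/10 = 0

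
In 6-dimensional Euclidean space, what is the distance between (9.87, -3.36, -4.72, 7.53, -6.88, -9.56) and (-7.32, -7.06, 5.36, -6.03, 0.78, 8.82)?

√(Σ(x_i - y_i)²) = √((9.87 - (-7.32))² + (-3.36 - (-7.06))² + (-4.72 - 5.36)² + (7.53 - (-6.03))² + (-6.88 - 0.78)² + (-9.56 - 8.82)²)
= √(17.19² + 3.7² + (-10.08)² + 13.56² + (-7.66)² + (-18.38)²) = √(295.4961 + 13.69 + 101.6064 + 183.8736 + 58.6756 + 337.8244) = √991.1661 ≈ 31.4828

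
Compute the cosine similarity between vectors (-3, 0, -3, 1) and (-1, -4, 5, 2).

With u = (-3, 0, -3, 1), v = (-1, -4, 5, 2):
u·v = (-3)·(-1) + 0·(-4) + (-3)·5 + 1·2 = 3 + 0 + (-15) + 2 = -10.
|u| = √((-3)² + 0² + (-3)² + 1²) = √19, |v| = √((-1)² + (-4)² + 5² + 2²) = √46, so |u||v| = √(19·46) = √874.
cos θ = (u·v)/(|u||v|) = -10/√874 ≈ -0.3383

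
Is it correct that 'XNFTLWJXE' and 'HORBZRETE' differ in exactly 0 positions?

Differing positions: 1, 2, 3, 4, 5, 6, 7, 8. Hamming distance = 8, so the claim that d_H = 0 is false.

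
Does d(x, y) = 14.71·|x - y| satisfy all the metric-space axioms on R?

Yes. Since |x - y| is a metric on R and 14.71 > 0, the positive scalar multiple 14.71·|x - y| is also a metric: scaling by a positive constant preserves non-negativity, identity (d=0 ⟺ |x-y|=0 ⟺ x=y), symmetry, and the triangle inequality.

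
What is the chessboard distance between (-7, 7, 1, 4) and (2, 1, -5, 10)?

max(|x_i - y_i|) = max(|-7 - 2|, |7 - 1|, |1 - (-5)|, |4 - 10|) = max(9, 6, 6, 6) = 9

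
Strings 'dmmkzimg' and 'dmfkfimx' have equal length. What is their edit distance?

Let D[i][j] be the edit distance between the first i characters of 'dmmkzimg' and the first j characters of 'dmfkfimx', with D[i][0] = i, D[0][j] = j, and D[i][j] = D[i-1][j-1] if the characters match, else 1 + min(D[i-1][j], D[i][j-1], D[i-1][j-1]). Filling the table (rows: prefixes of 'dmmkzimg', columns: prefixes of 'dmfkfimx'):
     ε  d  m  f  k  f  i  m  x
  ε  0  1  2  3  4  5  6  7  8
  d  1  0  1  2  3  4  5  6  7
  m  2  1  0  1  2  3  4  5  6
  m  3  2  1  1  2  3  4  4  5
  k  4  3  2  2  1  2  3  4  5
  z  5  4  3  3  2  2  3  4  5
  i  6  5  4  4  3  3  2  3  4
  m  7  6  5  5  4  4  3  2  3
  g  8  7  6  6  5  5  4  3  3
The bottom-right entry gives D[8][8] = 3, so no sequence of fewer than 3 edits works. Backtracking through the table gives one optimal edit sequence (3 edits):
  dmmkzimg → dmfkzimg (sub m→f @3)
  dmfkzimg → dmfkfimg (sub z→f @5)
  dmfkfimg → dmfkfimx (sub g→x @8)
Edit distance = 3.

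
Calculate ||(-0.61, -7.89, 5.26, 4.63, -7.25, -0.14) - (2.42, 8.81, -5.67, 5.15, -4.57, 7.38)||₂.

√(Σ(x_i - y_i)²) = √((-0.61 - 2.42)² + (-7.89 - 8.81)² + (5.26 - (-5.67))² + (4.63 - 5.15)² + (-7.25 - (-4.57))² + (-0.14 - 7.38)²)
= √((-3.03)² + (-16.7)² + 10.93² + (-0.52)² + (-2.68)² + (-7.52)²) = √(9.1809 + 278.89 + 119.4649 + 0.2704 + 7.1824 + 56.5504) = √471.539 ≈ 21.7149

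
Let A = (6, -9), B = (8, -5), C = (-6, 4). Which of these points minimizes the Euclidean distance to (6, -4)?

Distances: d(A) = 5, d(B) ≈ 2.2361, d(C) ≈ 14.4222. Nearest: B = (8, -5) with distance 2.2361.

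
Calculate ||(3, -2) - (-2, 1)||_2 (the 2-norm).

(Σ|x_i - y_i|^2)^(1/2) = (|3 - (-2)|^2 + |-2 - 1|^2)^(1/2)
= (5^2 + 3^2)^(1/2) = (25 + 9)^(1/2) = (34)^(1/2) ≈ 5.831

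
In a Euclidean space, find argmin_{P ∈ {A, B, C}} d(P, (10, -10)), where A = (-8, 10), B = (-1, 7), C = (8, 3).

Distances: d(A) ≈ 26.9072, d(B) ≈ 20.2485, d(C) ≈ 13.1529. Nearest: C = (8, 3) with distance 13.1529.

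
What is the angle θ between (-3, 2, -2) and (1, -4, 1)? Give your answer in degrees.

With u = (-3, 2, -2), v = (1, -4, 1):
u·v = (-3)·1 + 2·(-4) + (-2)·1 = (-3) + (-8) + (-2) = -13.
|u| = √((-3)² + 2² + (-2)²) = √17, |v| = √(1² + (-4)² + 1²) = √18, so |u||v| = √(17·18) = √306.
cos θ = (u·v)/(|u||v|) = -13/√306 ≈ -0.743161
θ = arccos(-0.743161) ≈ 138°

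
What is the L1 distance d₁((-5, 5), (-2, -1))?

Σ|x_i - y_i| = |-5 - (-2)| + |5 - (-1)| = 3 + 6 = 9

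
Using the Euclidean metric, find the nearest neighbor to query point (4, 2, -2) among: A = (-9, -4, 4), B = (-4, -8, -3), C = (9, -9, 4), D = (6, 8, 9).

Distances: d(A) ≈ 15.5242, d(B) ≈ 12.8452, d(C) ≈ 13.4907, d(D) ≈ 12.6886. Nearest: D = (6, 8, 9) with distance 12.6886.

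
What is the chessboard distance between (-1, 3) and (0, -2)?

max(|x_i - y_i|) = max(|-1 - 0|, |3 - (-2)|) = max(1, 5) = 5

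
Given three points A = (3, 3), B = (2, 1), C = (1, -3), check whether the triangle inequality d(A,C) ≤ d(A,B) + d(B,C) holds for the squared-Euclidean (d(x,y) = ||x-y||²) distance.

d(A,B) = 1² + 2² = 5, d(B,C) = 1² + 4² = 17, d(A,C) = 2² + 6² = 40.
d(A,C) = 40 > 5 + 17 = 22. Triangle inequality is VIOLATED. (Squared-Euclidean is not a metric — this is a counterexample.)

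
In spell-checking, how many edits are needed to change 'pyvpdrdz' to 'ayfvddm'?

Let D[i][j] be the edit distance between the first i characters of 'pyvpdrdz' and the first j characters of 'ayfvddm', with D[i][0] = i, D[0][j] = j, and D[i][j] = D[i-1][j-1] if the characters match, else 1 + min(D[i-1][j], D[i][j-1], D[i-1][j-1]). Filling the table (rows: prefixes of 'pyvpdrdz', columns: prefixes of 'ayfvddm'):
     ε  a  y  f  v  d  d  m
  ε  0  1  2  3  4  5  6  7
  p  1  1  2  3  4  5  6  7
  y  2  2  1  2  3  4  5  6
  v  3  3  2  2  2  3  4  5
  p  4  4  3  3  3  3  4  5
  d  5  5  4  4  4  3  3  4
  r  6  6  5  5  5  4  4  4
  d  7  7  6  6  6  5  4  5
  z  8  8  7  7  7  6  5  5
The bottom-right entry gives D[8][7] = 5, so no sequence of fewer than 5 edits works. Backtracking through the table gives one optimal edit sequence (5 edits):
  pyvpdrdz → ayvpdrdz (sub p→a @1)
  ayvpdrdz → ayfpdrdz (sub v→f @3)
  ayfpdrdz → ayfvdrdz (sub p→v @4)
  ayfvdrdz → ayfvddz (del r @6)
  ayfvddz → ayfvddm (sub z→m @7)
Edit distance = 5.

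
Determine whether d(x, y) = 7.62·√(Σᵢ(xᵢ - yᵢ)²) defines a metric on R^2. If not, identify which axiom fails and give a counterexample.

Yes. The L2 (Euclidean) norm induces a metric on R^2, and multiplying a metric by a positive constant 7.62 > 0 preserves all four axioms: non-negativity (7.62·||x-y|| ≥ 0), identity (7.62·||x-y|| = 0 ⟺ ||x-y|| = 0 ⟺ x = y), symmetry (||x-y|| = ||y-x||), and the triangle inequality (7.62·||x-z|| ≤ 7.62·||x-y|| + 7.62·||y-z||). So d is a metric.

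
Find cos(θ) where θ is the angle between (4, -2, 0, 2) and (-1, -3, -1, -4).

With u = (4, -2, 0, 2), v = (-1, -3, -1, -4):
u·v = 4·(-1) + (-2)·(-3) + 0·(-1) + 2·(-4) = (-4) + 6 + 0 + (-8) = -6.
|u| = √(4² + (-2)² + 0² + 2²) = √24, |v| = √((-1)² + (-3)² + (-1)² + (-4)²) = √27, so |u||v| = √(24·27) = √648.
cos θ = (u·v)/(|u||v|) = -6/√648 ≈ -0.2357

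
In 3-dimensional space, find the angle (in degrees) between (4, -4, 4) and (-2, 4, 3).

With u = (4, -4, 4), v = (-2, 4, 3):
u·v = 4·(-2) + (-4)·4 + 4·3 = (-8) + (-16) + 12 = -12.
|u| = √(4² + (-4)² + 4²) = √48, |v| = √((-2)² + 4² + 3²) = √29, so |u||v| = √(48·29) = √1392.
cos θ = (u·v)/(|u||v|) = -12/√1392 ≈ -0.321634
θ = arccos(-0.321634) ≈ 108.76°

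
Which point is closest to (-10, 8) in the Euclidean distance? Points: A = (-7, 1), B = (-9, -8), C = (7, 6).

Distances: d(A) ≈ 7.6158, d(B) ≈ 16.0312, d(C) ≈ 17.1172. Nearest: A = (-7, 1) with distance 7.6158.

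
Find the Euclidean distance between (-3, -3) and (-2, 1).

√(Σ(x_i - y_i)²) = √((-3 - (-2))² + (-3 - 1)²)
= √((-1)² + (-4)²) = √(1 + 16) = √17 ≈ 4.1231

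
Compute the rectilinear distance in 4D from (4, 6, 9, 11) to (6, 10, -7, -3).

Σ|x_i - y_i| = |4 - 6| + |6 - 10| + |9 - (-7)| + |11 - (-3)| = 2 + 4 + 16 + 14 = 36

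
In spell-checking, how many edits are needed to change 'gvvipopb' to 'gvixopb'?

Let D[i][j] be the edit distance between the first i characters of 'gvvipopb' and the first j characters of 'gvixopb', with D[i][0] = i, D[0][j] = j, and D[i][j] = D[i-1][j-1] if the characters match, else 1 + min(D[i-1][j], D[i][j-1], D[i-1][j-1]). Filling the table (rows: prefixes of 'gvvipopb', columns: prefixes of 'gvixopb'):
     ε  g  v  i  x  o  p  b
  ε  0  1  2  3  4  5  6  7
  g  1  0  1  2  3  4  5  6
  v  2  1  0  1  2  3  4  5
  v  3  2  1  1  2  3  4  5
  i  4  3  2  1  2  3  4  5
  p  5  4  3  2  2  3  3  4
  o  6  5  4  3  3  2  3  4
  p  7  6  5  4  4  3  2  3
  b  8  7  6  5  5  4  3  2
The bottom-right entry gives D[8][7] = 2, so no sequence of fewer than 2 edits works. Backtracking through the table gives one optimal edit sequence (2 edits):
  gvvipopb → gvipopb (del v @2)
  gvipopb → gvixopb (sub p→x @4)
Edit distance = 2.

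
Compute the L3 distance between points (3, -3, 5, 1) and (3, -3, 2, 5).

(Σ|x_i - y_i|^3)^(1/3) = (|3 - 3|^3 + |-3 - (-3)|^3 + |5 - 2|^3 + |1 - 5|^3)^(1/3)
= (0^3 + 0^3 + 3^3 + 4^3)^(1/3) = (0 + 0 + 27 + 64)^(1/3) = (91)^(1/3) ≈ 4.4979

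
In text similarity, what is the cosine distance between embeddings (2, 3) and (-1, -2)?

With u = (2, 3), v = (-1, -2):
u·v = 2·(-1) + 3·(-2) = (-2) + (-6) = -8.
|u| = √(2² + 3²) = √13, |v| = √((-1)² + (-2)²) = √5, so |u||v| = √(13·5) = √65.
cos θ = (u·v)/(|u||v|) = -8/√65 ≈ -0.9923
Cosine distance = 1 - cos θ ≈ 1 - (-0.9923) = 1.9923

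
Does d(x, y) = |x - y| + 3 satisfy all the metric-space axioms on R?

No. d fails identity of indiscernibles (specifically d(x,x) = 0): d(7, 7) = |7 - 7| + 3 = 0 + 3 = 3 ≠ 0.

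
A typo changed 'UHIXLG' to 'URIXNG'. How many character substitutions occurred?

Differing positions: 2, 5. Hamming distance = 2.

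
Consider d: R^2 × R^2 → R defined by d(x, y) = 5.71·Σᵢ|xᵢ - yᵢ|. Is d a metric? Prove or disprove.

Yes. The L1 (Manhattan) norm induces a metric on R^2, and multiplying a metric by a positive constant 5.71 > 0 preserves all four axioms: non-negativity (5.71·||x-y|| ≥ 0), identity (5.71·||x-y|| = 0 ⟺ ||x-y|| = 0 ⟺ x = y), symmetry (||x-y|| = ||y-x||), and the triangle inequality (5.71·||x-z|| ≤ 5.71·||x-y|| + 5.71·||y-z||). So d is a metric.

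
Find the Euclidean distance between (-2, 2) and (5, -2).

√(Σ(x_i - y_i)²) = √((-2 - 5)² + (2 - (-2))²)
= √((-7)² + 4²) = √(49 + 16) = √65 ≈ 8.0623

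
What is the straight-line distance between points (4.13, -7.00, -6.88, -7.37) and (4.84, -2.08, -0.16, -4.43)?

√(Σ(x_i - y_i)²) = √((4.13 - 4.84)² + (-7 - (-2.08))² + (-6.88 - (-0.16))² + (-7.37 - (-4.43))²)
= √((-0.71)² + (-4.92)² + (-6.72)² + (-2.94)²) = √(0.5041 + 24.2064 + 45.1584 + 8.6436) = √78.5125 ≈ 8.8607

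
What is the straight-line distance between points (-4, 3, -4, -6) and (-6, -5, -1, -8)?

√(Σ(x_i - y_i)²) = √((-4 - (-6))² + (3 - (-5))² + (-4 - (-1))² + (-6 - (-8))²)
= √(2² + 8² + (-3)² + 2²) = √(4 + 64 + 9 + 4) = √81 = 9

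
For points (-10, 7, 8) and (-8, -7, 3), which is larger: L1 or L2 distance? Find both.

L1 = |-10 - (-8)| + |7 - (-7)| + |8 - 3| = 2 + 14 + 5 = 21
L2 = √(2² + 14² + 5²) = √225 = 15
L1 ≥ L2 always (equality iff movement is along one axis); L1 > L2 here.
Ratio L1/L2 = 21/15 = 1.4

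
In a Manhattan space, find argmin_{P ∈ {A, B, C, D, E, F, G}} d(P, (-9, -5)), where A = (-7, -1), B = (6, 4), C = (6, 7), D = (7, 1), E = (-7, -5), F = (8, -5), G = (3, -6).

Distances: d(A) = 6, d(B) = 24, d(C) = 27, d(D) = 22, d(E) = 2, d(F) = 17, d(G) = 13. Nearest: E = (-7, -5) with distance 2.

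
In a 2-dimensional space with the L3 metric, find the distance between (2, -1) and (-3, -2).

(Σ|x_i - y_i|^3)^(1/3) = (|2 - (-3)|^3 + |-1 - (-2)|^3)^(1/3)
= (5^3 + 1^3)^(1/3) = (125 + 1)^(1/3) = (126)^(1/3) ≈ 5.0133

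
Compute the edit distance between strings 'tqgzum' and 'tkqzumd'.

Let D[i][j] be the edit distance between the first i characters of 'tqgzum' and the first j characters of 'tkqzumd', with D[i][0] = i, D[0][j] = j, and D[i][j] = D[i-1][j-1] if the characters match, else 1 + min(D[i-1][j], D[i][j-1], D[i-1][j-1]). Filling the table (rows: prefixes of 'tqgzum', columns: prefixes of 'tkqzumd'):
     ε  t  k  q  z  u  m  d
  ε  0  1  2  3  4  5  6  7
  t  1  0  1  2  3  4  5  6
  q  2  1  1  1  2  3  4  5
  g  3  2  2  2  2  3  4  5
  z  4  3  3  3  2  3  4  5
  u  5  4  4  4  3  2  3  4
  m  6  5  5  5  4  3  2  3
The bottom-right entry gives D[6][7] = 3, so no sequence of fewer than 3 edits works. Backtracking through the table gives one optimal edit sequence (3 edits):
  tqgzum → tkgzum (sub q→k @2)
  tkgzum → tkqzum (sub g→q @3)
  tkqzum → tkqzumd (ins d @7)
Edit distance = 3.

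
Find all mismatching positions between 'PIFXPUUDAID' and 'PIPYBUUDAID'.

Differing positions: 3, 4, 5. Hamming distance = 3.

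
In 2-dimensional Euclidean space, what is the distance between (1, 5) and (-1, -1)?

√(Σ(x_i - y_i)²) = √((1 - (-1))² + (5 - (-1))²)
= √(2² + 6²) = √(4 + 36) = √40 ≈ 6.3246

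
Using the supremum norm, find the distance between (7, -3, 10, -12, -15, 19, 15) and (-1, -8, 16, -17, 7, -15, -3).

max(|x_i - y_i|) = max(|7 - (-1)|, |-3 - (-8)|, |10 - 16|, |-12 - (-17)|, |-15 - 7|, |19 - (-15)|, |15 - (-3)|) = max(8, 5, 6, 5, 22, 34, 18) = 34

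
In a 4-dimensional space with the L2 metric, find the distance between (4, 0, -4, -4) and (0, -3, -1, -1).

(Σ|x_i - y_i|^2)^(1/2) = (|4 - 0|^2 + |0 - (-3)|^2 + |-4 - (-1)|^2 + |-4 - (-1)|^2)^(1/2)
= (4^2 + 3^2 + 3^2 + 3^2)^(1/2) = (16 + 9 + 9 + 9)^(1/2) = (43)^(1/2) ≈ 6.5574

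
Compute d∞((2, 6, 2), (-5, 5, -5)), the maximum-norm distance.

max(|x_i - y_i|) = max(|2 - (-5)|, |6 - 5|, |2 - (-5)|) = max(7, 1, 7) = 7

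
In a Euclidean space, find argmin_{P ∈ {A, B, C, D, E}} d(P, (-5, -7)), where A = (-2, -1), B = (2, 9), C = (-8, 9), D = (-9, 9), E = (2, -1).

Distances: d(A) ≈ 6.7082, d(B) ≈ 17.4642, d(C) ≈ 16.2788, d(D) ≈ 16.4924, d(E) ≈ 9.2195. Nearest: A = (-2, -1) with distance 6.7082.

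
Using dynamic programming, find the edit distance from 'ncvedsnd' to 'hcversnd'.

Let D[i][j] be the edit distance between the first i characters of 'ncvedsnd' and the first j characters of 'hcversnd', with D[i][0] = i, D[0][j] = j, and D[i][j] = D[i-1][j-1] if the characters match, else 1 + min(D[i-1][j], D[i][j-1], D[i-1][j-1]). Filling the table (rows: prefixes of 'ncvedsnd', columns: prefixes of 'hcversnd'):
     ε  h  c  v  e  r  s  n  d
  ε  0  1  2  3  4  5  6  7  8
  n  1  1  2  3  4  5  6  6  7
  c  2  2  1  2  3  4  5  6  7
  v  3  3  2  1  2  3  4  5  6
  e  4  4  3  2  1  2  3  4  5
  d  5  5  4  3  2  2  3  4  4
  s  6  6  5  4  3  3  2  3  4
  n  7  7  6  5  4  4  3  2  3
  d  8  8  7  6  5  5  4  3  2
The bottom-right entry gives D[8][8] = 2, so no sequence of fewer than 2 edits works. Backtracking through the table gives one optimal edit sequence (2 edits):
  ncvedsnd → hcvedsnd (sub n→h @1)
  hcvedsnd → hcversnd (sub d→r @5)
Edit distance = 2.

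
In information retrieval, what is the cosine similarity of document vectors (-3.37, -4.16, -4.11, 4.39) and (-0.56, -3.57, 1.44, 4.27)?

With u = (-3.37, -4.16, -4.11, 4.39), v = (-0.56, -3.57, 1.44, 4.27):
u·v = (-3.37)·(-0.56) + (-4.16)·(-3.57) + (-4.11)·1.44 + 4.39·4.27 = 1.8872 + 14.8512 + (-5.9184) + 18.7453 = 29.5653.
|u| = √((-3.37)² + (-4.16)² + (-4.11)² + 4.39²) = √(11.3569 + 17.3056 + 16.8921 + 19.2721) = √64.8267, |v| = √((-0.56)² + (-3.57)² + 1.44² + 4.27²) = √(0.3136 + 12.7449 + 2.0736 + 18.2329) = √33.365.
cos θ = (u·v)/(|u||v|) = 29.5653/(√64.8267·√33.365) ≈ 0.6357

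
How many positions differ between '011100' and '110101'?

Differing positions: 1, 3, 6. Hamming distance = 3.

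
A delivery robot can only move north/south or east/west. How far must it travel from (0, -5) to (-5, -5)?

Σ|x_i - y_i| = |0 - (-5)| + |-5 - (-5)| = 5 + 0 = 5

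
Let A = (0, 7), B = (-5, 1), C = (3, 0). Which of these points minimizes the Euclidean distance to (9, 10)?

Distances: d(A) ≈ 9.4868, d(B) ≈ 16.6433, d(C) ≈ 11.6619. Nearest: A = (0, 7) with distance 9.4868.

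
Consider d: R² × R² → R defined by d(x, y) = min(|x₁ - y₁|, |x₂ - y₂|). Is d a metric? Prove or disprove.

No. d fails identity of indiscernibles: take x = (-2, 0) and y = (-2, 2). Then d(x,y) = min(|-2 - (-2)|, |0 - 2|) = min(0, 2) = 0, yet x ≠ y.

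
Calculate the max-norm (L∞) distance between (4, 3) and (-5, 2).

max(|x_i - y_i|) = max(|4 - (-5)|, |3 - 2|) = max(9, 1) = 9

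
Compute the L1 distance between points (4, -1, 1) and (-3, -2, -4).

Σ|x_i - y_i| = |4 - (-3)| + |-1 - (-2)| + |1 - (-4)| = 7 + 1 + 5 = 13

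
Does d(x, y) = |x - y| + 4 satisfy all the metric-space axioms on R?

No. d fails identity of indiscernibles (specifically d(x,x) = 0): d(3, 3) = |3 - 3| + 4 = 0 + 4 = 4 ≠ 0.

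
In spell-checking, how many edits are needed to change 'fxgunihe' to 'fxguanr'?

Let D[i][j] be the edit distance between the first i characters of 'fxgunihe' and the first j characters of 'fxguanr', with D[i][0] = i, D[0][j] = j, and D[i][j] = D[i-1][j-1] if the characters match, else 1 + min(D[i-1][j], D[i][j-1], D[i-1][j-1]). Filling the table (rows: prefixes of 'fxgunihe', columns: prefixes of 'fxguanr'):
     ε  f  x  g  u  a  n  r
  ε  0  1  2  3  4  5  6  7
  f  1  0  1  2  3  4  5  6
  x  2  1  0  1  2  3  4  5
  g  3  2  1  0  1  2  3  4
  u  4  3  2  1  0  1  2  3
  n  5  4  3  2  1  1  1  2
  i  6  5  4  3  2  2  2  2
  h  7  6  5  4  3  3  3  3
  e  8  7  6  5  4  4  4  4
The bottom-right entry gives D[8][7] = 4, so no sequence of fewer than 4 edits works. Backtracking through the table gives one optimal edit sequence (4 edits):
  fxgunihe → fxguihe (del n @5)
  fxguihe → fxguahe (sub i→a @5)
  fxguahe → fxguane (sub h→n @6)
  fxguane → fxguanr (sub e→r @7)
Edit distance = 4.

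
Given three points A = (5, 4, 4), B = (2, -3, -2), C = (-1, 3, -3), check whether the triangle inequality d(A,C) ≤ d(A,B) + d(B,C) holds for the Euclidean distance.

d(A,B) = √(3² + 7² + 6²) = √94 ≈ 9.6954, d(B,C) = √(3² + 6² + 1²) = √46 ≈ 6.7823, d(A,C) = √(6² + 1² + 7²) = √86 ≈ 9.2736.
d(A,C) ≈ 9.2736 ≤ 9.6954 + 6.7823 = 16.4777. Triangle inequality is satisfied.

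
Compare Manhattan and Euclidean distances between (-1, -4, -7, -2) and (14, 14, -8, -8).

L1 = |-1 - 14| + |-4 - 14| + |-7 - (-8)| + |-2 - (-8)| = 15 + 18 + 1 + 6 = 40
L2 = √(15² + 18² + 1² + 6²) = √586 ≈ 24.2074
L1 ≥ L2 always (equality iff movement is along one axis); L1 > L2 here.
Ratio L1/L2 = 40/√586 ≈ 1.6524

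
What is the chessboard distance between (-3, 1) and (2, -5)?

max(|x_i - y_i|) = max(|-3 - 2|, |1 - (-5)|) = max(5, 6) = 6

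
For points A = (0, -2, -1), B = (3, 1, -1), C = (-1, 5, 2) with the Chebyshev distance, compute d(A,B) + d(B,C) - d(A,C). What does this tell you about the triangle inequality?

d(A,B) = max(3, 3, 0) = 3, d(B,C) = max(4, 4, 3) = 4, d(A,C) = max(1, 7, 3) = 7.
d(A,B) + d(B,C) - d(A,C) = 3 + 4 - 7 = 7 - 7 = 0. This is ≥ 0, so the triangle inequality holds for these points.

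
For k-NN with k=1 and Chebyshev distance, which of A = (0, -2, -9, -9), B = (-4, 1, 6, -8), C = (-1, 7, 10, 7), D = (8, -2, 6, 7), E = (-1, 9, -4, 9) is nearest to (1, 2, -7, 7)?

Distances: d(A) = 16, d(B) = 15, d(C) = 17, d(D) = 13, d(E) = 7. Nearest: E = (-1, 9, -4, 9) with distance 7.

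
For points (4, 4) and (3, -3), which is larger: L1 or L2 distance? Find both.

L1 = |4 - 3| + |4 - (-3)| = 1 + 7 = 8
L2 = √(1² + 7²) = √50 ≈ 7.0711
L1 ≥ L2 always (equality iff movement is along one axis); L1 > L2 here.
Ratio L1/L2 = 8/√50 ≈ 1.1314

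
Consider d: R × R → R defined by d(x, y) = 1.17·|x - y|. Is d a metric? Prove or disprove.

Yes. Since |x - y| is a metric on R and 1.17 > 0, the positive scalar multiple 1.17·|x - y| is also a metric: scaling by a positive constant preserves non-negativity, identity (d=0 ⟺ |x-y|=0 ⟺ x=y), symmetry, and the triangle inequality.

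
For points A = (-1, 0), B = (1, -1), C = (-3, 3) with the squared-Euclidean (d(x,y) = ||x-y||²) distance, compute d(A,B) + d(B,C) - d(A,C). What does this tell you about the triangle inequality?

d(A,B) = 2² + 1² = 5, d(B,C) = 4² + 4² = 32, d(A,C) = 2² + 3² = 13.
d(A,B) + d(B,C) - d(A,C) = 5 + 32 - 13 = 37 - 13 = 24. This is ≥ 0, so the triangle inequality holds for these points.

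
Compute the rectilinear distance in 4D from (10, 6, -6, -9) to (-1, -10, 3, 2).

Σ|x_i - y_i| = |10 - (-1)| + |6 - (-10)| + |-6 - 3| + |-9 - 2| = 11 + 16 + 9 + 11 = 47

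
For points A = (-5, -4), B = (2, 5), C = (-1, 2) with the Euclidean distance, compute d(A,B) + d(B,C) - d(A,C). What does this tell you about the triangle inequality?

d(A,B) = √(7² + 9²) = √130 ≈ 11.4018, d(B,C) = √(3² + 3²) = √18 ≈ 4.2426, d(A,C) = √(4² + 6²) = √52 ≈ 7.2111.
d(A,B) + d(B,C) - d(A,C) = 11.4018 + 4.2426 - 7.2111 = 15.6444 - 7.2111 = 8.4333 (to 4 decimal places). This is ≥ 0, so the triangle inequality holds for these points.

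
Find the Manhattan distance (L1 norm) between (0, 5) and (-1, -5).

Σ|x_i - y_i| = |0 - (-1)| + |5 - (-5)| = 1 + 10 = 11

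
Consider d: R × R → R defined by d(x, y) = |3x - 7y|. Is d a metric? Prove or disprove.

No. d fails symmetry: d(4, 6) = |3·4 - 7·6| = |-30| = 30, but d(6, 4) = |3·6 - 7·4| = |-10| = 10. Since 30 ≠ 10, d(x,y) ≠ d(y,x) in general.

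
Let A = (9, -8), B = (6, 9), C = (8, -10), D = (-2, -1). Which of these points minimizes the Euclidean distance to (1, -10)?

Distances: d(A) ≈ 8.2462, d(B) ≈ 19.6469, d(C) = 7, d(D) ≈ 9.4868. Nearest: C = (8, -10) with distance 7.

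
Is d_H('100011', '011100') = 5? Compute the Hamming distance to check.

Differing positions: 1, 2, 3, 4, 5, 6. Hamming distance = 6, so the claim that d_H = 5 is false.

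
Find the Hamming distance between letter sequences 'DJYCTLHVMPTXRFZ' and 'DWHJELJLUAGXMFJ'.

Differing positions: 2, 3, 4, 5, 7, 8, 9, 10, 11, 13, 15. Hamming distance = 11.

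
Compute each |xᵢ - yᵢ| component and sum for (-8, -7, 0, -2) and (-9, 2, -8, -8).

Σ|x_i - y_i| = |-8 - (-9)| + |-7 - 2| + |0 - (-8)| + |-2 - (-8)| = 1 + 9 + 8 + 6 = 24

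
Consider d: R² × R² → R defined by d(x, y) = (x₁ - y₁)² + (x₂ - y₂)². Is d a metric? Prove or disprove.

No. The squared Euclidean distance fails the triangle inequality. Counterexample: x = (0, 0), y = (1, 4), z = (2, 8). d(x,z) = 2² + 8² = 68, but d(x,y) + d(y,z) = (1² + 4²) + (1² + 4²) = 17 + 17 = 34. Since 68 > 34, the triangle inequality is violated. (Note: √d, the ordinary Euclidean distance, IS a metric.)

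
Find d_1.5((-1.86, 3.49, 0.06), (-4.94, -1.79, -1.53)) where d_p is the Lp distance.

(Σ|x_i - y_i|^1.5)^(1/1.5) = (|-1.86 - (-4.94)|^1.5 + |3.49 - (-1.79)|^1.5 + |0.06 - (-1.53)|^1.5)^(1/1.5)
= (3.08^1.5 + 5.28^1.5 + 1.59^1.5)^(1/1.5) ≈ (5.4054 + 12.1325 + 2.0049)^(1/1.5) = (19.5428)^(1/1.5) ≈ 7.2553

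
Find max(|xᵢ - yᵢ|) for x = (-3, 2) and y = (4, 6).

max(|x_i - y_i|) = max(|-3 - 4|, |2 - 6|) = max(7, 4) = 7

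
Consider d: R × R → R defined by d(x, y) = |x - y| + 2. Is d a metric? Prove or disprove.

No. d fails identity of indiscernibles (specifically d(x,x) = 0): d(-4, -4) = |-4 - (-4)| + 2 = 0 + 2 = 2 ≠ 0.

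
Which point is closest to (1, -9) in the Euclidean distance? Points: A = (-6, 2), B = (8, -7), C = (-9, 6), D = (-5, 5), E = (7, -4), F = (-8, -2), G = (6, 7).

Distances: d(A) ≈ 13.0384, d(B) ≈ 7.2801, d(C) ≈ 18.0278, d(D) ≈ 15.2315, d(E) ≈ 7.8102, d(F) ≈ 11.4018, d(G) ≈ 16.7631. Nearest: B = (8, -7) with distance 7.2801.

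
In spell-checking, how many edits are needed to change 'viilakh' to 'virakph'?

Let D[i][j] be the edit distance between the first i characters of 'viilakh' and the first j characters of 'virakph', with D[i][0] = i, D[0][j] = j, and D[i][j] = D[i-1][j-1] if the characters match, else 1 + min(D[i-1][j], D[i][j-1], D[i-1][j-1]). Filling the table (rows: prefixes of 'viilakh', columns: prefixes of 'virakph'):
     ε  v  i  r  a  k  p  h
  ε  0  1  2  3  4  5  6  7
  v  1  0  1  2  3  4  5  6
  i  2  1  0  1  2  3  4  5
  i  3  2  1  1  2  3  4  5
  l  4  3  2  2  2  3  4  5
  a  5  4  3  3  2  3  4  5
  k  6  5  4  4  3  2  3  4
  h  7  6  5  5  4  3  3  3
The bottom-right entry gives D[7][7] = 3, so no sequence of fewer than 3 edits works. Backtracking through the table gives one optimal edit sequence (3 edits):
  viilakh → vilakh (del i @2)
  vilakh → virakh (sub l→r @3)
  virakh → virakph (ins p @6)
Edit distance = 3.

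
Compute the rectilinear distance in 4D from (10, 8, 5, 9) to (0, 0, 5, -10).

Σ|x_i - y_i| = |10 - 0| + |8 - 0| + |5 - 5| + |9 - (-10)| = 10 + 8 + 0 + 19 = 37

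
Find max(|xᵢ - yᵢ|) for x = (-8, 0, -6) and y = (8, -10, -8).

max(|x_i - y_i|) = max(|-8 - 8|, |0 - (-10)|, |-6 - (-8)|) = max(16, 10, 2) = 16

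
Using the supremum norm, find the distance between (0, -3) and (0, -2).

max(|x_i - y_i|) = max(|0 - 0|, |-3 - (-2)|) = max(0, 1) = 1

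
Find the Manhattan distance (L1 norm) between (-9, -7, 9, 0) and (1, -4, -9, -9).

Σ|x_i - y_i| = |-9 - 1| + |-7 - (-4)| + |9 - (-9)| + |0 - (-9)| = 10 + 3 + 18 + 9 = 40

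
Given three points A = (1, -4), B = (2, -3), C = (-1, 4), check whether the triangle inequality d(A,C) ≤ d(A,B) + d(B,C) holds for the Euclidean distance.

d(A,B) = √(1² + 1²) = √2 ≈ 1.4142, d(B,C) = √(3² + 7²) = √58 ≈ 7.6158, d(A,C) = √(2² + 8²) = √68 ≈ 8.2462.
d(A,C) ≈ 8.2462 ≤ 1.4142 + 7.6158 = 9.03. Triangle inequality is satisfied.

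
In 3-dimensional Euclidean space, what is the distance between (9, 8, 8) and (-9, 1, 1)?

√(Σ(x_i - y_i)²) = √((9 - (-9))² + (8 - 1)² + (8 - 1)²)
= √(18² + 7² + 7²) = √(324 + 49 + 49) = √422 ≈ 20.5426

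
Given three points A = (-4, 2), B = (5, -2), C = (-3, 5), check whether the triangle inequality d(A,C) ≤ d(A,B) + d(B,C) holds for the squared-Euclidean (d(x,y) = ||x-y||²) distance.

d(A,B) = 9² + 4² = 97, d(B,C) = 8² + 7² = 113, d(A,C) = 1² + 3² = 10.
d(A,C) = 10 ≤ 97 + 113 = 210. Triangle inequality is satisfied.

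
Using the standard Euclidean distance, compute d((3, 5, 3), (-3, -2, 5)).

(Σ|x_i - y_i|^2)^(1/2) = (|3 - (-3)|^2 + |5 - (-2)|^2 + |3 - 5|^2)^(1/2)
= (6^2 + 7^2 + 2^2)^(1/2) = (36 + 49 + 4)^(1/2) = (89)^(1/2) ≈ 9.434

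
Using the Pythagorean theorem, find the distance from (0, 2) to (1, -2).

√(Σ(x_i - y_i)²) = √((0 - 1)² + (2 - (-2))²)
= √((-1)² + 4²) = √(1 + 16) = √17 ≈ 4.1231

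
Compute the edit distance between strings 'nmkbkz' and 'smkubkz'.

Let D[i][j] be the edit distance between the first i characters of 'nmkbkz' and the first j characters of 'smkubkz', with D[i][0] = i, D[0][j] = j, and D[i][j] = D[i-1][j-1] if the characters match, else 1 + min(D[i-1][j], D[i][j-1], D[i-1][j-1]). Filling the table (rows: prefixes of 'nmkbkz', columns: prefixes of 'smkubkz'):
     ε  s  m  k  u  b  k  z
  ε  0  1  2  3  4  5  6  7
  n  1  1  2  3  4  5  6  7
  m  2  2  1  2  3  4  5  6
  k  3  3  2  1  2  3  4  5
  b  4  4  3  2  2  2  3  4
  k  5  5  4  3  3  3  2  3
  z  6  6  5  4  4  4  3  2
The bottom-right entry gives D[6][7] = 2, so no sequence of fewer than 2 edits works. Backtracking through the table gives one optimal edit sequence (2 edits):
  nmkbkz → smkbkz (sub n→s @1)
  smkbkz → smkubkz (ins u @4)
Edit distance = 2.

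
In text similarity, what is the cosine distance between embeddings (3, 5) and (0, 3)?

With u = (3, 5), v = (0, 3):
u·v = 3·0 + 5·3 = 0 + 15 = 15.
|u| = √(3² + 5²) = √34, |v| = √(0² + 3²) = √9, so |u||v| = √(34·9) = √306.
cos θ = (u·v)/(|u||v|) = 15/√306 ≈ 0.8575
Cosine distance = 1 - cos θ ≈ 1 - 0.8575 = 0.1425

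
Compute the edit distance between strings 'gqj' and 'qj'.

Let D[i][j] be the edit distance between the first i characters of 'gqj' and the first j characters of 'qj', with D[i][0] = i, D[0][j] = j, and D[i][j] = D[i-1][j-1] if the characters match, else 1 + min(D[i-1][j], D[i][j-1], D[i-1][j-1]). Filling the table (rows: prefixes of 'gqj', columns: prefixes of 'qj'):
     ε  q  j
  ε  0  1  2
  g  1  1  2
  q  2  1  2
  j  3  2  1
The bottom-right entry gives D[3][2] = 1, so no sequence of fewer than 1 edit works. Backtracking through the table gives one optimal edit sequence (1 edit):
  gqj → qj (del g @1)
Edit distance = 1.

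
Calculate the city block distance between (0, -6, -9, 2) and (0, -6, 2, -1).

Σ|x_i - y_i| = |0 - 0| + |-6 - (-6)| + |-9 - 2| + |2 - (-1)| = 0 + 0 + 11 + 3 = 14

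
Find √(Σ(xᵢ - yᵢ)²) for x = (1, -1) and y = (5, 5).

√(Σ(x_i - y_i)²) = √((1 - 5)² + (-1 - 5)²)
= √((-4)² + (-6)²) = √(16 + 36) = √52 ≈ 7.2111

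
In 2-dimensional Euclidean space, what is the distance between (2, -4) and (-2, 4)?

√(Σ(x_i - y_i)²) = √((2 - (-2))² + (-4 - 4)²)
= √(4² + (-8)²) = √(16 + 64) = √80 ≈ 8.9443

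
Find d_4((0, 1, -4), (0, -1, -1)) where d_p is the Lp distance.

(Σ|x_i - y_i|^4)^(1/4) = (|0 - 0|^4 + |1 - (-1)|^4 + |-4 - (-1)|^4)^(1/4)
= (0^4 + 2^4 + 3^4)^(1/4) = (0 + 16 + 81)^(1/4) = (97)^(1/4) ≈ 3.1383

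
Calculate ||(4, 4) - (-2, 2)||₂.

√(Σ(x_i - y_i)²) = √((4 - (-2))² + (4 - 2)²)
= √(6² + 2²) = √(36 + 4) = √40 ≈ 6.3246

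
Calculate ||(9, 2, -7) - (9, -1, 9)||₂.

√(Σ(x_i - y_i)²) = √((9 - 9)² + (2 - (-1))² + (-7 - 9)²)
= √(0² + 3² + (-16)²) = √(0 + 9 + 256) = √265 ≈ 16.2788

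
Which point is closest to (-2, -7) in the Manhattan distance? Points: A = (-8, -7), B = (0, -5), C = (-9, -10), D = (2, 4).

Distances: d(A) = 6, d(B) = 4, d(C) = 10, d(D) = 15. Nearest: B = (0, -5) with distance 4.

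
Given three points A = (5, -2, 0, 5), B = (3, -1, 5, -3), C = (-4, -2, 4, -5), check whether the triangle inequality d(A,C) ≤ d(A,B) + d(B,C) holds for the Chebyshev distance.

d(A,B) = max(2, 1, 5, 8) = 8, d(B,C) = max(7, 1, 1, 2) = 7, d(A,C) = max(9, 0, 4, 10) = 10.
d(A,C) = 10 ≤ 8 + 7 = 15. Triangle inequality is satisfied.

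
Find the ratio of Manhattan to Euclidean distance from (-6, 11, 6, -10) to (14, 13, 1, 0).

L1 = |-6 - 14| + |11 - 13| + |6 - 1| + |-10 - 0| = 20 + 2 + 5 + 10 = 37
L2 = √(20² + 2² + 5² + 10²) = √529 = 23
L1 ≥ L2 always (equality iff movement is along one axis); L1 > L2 here.
Ratio L1/L2 = 37/23 ≈ 1.6087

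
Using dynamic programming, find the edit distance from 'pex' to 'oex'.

Let D[i][j] be the edit distance between the first i characters of 'pex' and the first j characters of 'oex', with D[i][0] = i, D[0][j] = j, and D[i][j] = D[i-1][j-1] if the characters match, else 1 + min(D[i-1][j], D[i][j-1], D[i-1][j-1]). Filling the table (rows: prefixes of 'pex', columns: prefixes of 'oex'):
     ε  o  e  x
  ε  0  1  2  3
  p  1  1  2  3
  e  2  2  1  2
  x  3  3  2  1
The bottom-right entry gives D[3][3] = 1, so no sequence of fewer than 1 edit works. Backtracking through the table gives one optimal edit sequence (1 edit):
  pex → oex (sub p→o @1)
Edit distance = 1.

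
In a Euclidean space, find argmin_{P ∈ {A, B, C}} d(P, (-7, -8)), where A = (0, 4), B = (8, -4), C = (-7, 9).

Distances: d(A) ≈ 13.8924, d(B) ≈ 15.5242, d(C) = 17. Nearest: A = (0, 4) with distance 13.8924.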